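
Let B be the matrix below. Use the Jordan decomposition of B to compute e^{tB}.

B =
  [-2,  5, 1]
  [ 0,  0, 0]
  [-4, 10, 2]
e^{tB} =
  [1 - 2*t, 5*t, t]
  [0, 1, 0]
  [-4*t, 10*t, 2*t + 1]

Strategy: write B = P · J · P⁻¹ where J is a Jordan canonical form, so e^{tB} = P · e^{tJ} · P⁻¹, and e^{tJ} can be computed block-by-block.

B has Jordan form
J =
  [0, 1, 0]
  [0, 0, 0]
  [0, 0, 0]
(up to reordering of blocks).

Per-block formulas:
  For a 2×2 Jordan block J_2(0): exp(t · J_2(0)) = e^(0t)·(I + t·N), where N is the 2×2 nilpotent shift.
  For a 1×1 block at λ = 0: exp(t · [0]) = [e^(0t)].

After assembling e^{tJ} and conjugating by P, we get:

e^{tB} =
  [1 - 2*t, 5*t, t]
  [0, 1, 0]
  [-4*t, 10*t, 2*t + 1]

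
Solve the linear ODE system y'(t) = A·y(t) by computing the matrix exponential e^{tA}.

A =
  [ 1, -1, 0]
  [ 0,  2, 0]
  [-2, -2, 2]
e^{tA} =
  [exp(t), -exp(2*t) + exp(t), 0]
  [0, exp(2*t), 0]
  [-2*exp(2*t) + 2*exp(t), -2*exp(2*t) + 2*exp(t), exp(2*t)]

Strategy: write A = P · J · P⁻¹ where J is a Jordan canonical form, so e^{tA} = P · e^{tJ} · P⁻¹, and e^{tJ} can be computed block-by-block.

A has Jordan form
J =
  [1, 0, 0]
  [0, 2, 0]
  [0, 0, 2]
(up to reordering of blocks).

Per-block formulas:
  For a 1×1 block at λ = 2: exp(t · [2]) = [e^(2t)].
  For a 1×1 block at λ = 1: exp(t · [1]) = [e^(1t)].

After assembling e^{tJ} and conjugating by P, we get:

e^{tA} =
  [exp(t), -exp(2*t) + exp(t), 0]
  [0, exp(2*t), 0]
  [-2*exp(2*t) + 2*exp(t), -2*exp(2*t) + 2*exp(t), exp(2*t)]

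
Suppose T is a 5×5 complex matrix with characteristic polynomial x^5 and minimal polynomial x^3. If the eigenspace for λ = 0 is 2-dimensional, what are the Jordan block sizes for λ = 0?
Block sizes for λ = 0: [3, 2]

Step 1 — from the characteristic polynomial, algebraic multiplicity of λ = 0 is 5. From dim ker(T − (0)·I) = 2, there are exactly 2 Jordan blocks for λ = 0.
Step 2 — from the minimal polynomial, the factor (x − 0)^3 tells us the largest block for λ = 0 has size 3.
Step 3 — with total size 5, 2 blocks, and largest block 3, the block sizes (in nonincreasing order) are [3, 2].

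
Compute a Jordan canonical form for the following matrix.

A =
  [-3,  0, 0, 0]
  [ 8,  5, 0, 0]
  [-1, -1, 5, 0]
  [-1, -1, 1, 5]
J_1(-3) ⊕ J_3(5)

The characteristic polynomial is
  det(x·I − A) = x^4 - 12*x^3 + 30*x^2 + 100*x - 375 = (x - 5)^3*(x + 3)

Eigenvalues and multiplicities (the geometric multiplicity of λ is n − rank(A − λI), which equals the number of Jordan blocks for λ):
  λ = -3: algebraic multiplicity = 1, geometric multiplicity = 1
  λ = 5: algebraic multiplicity = 3, geometric multiplicity = 1

Determining the block sizes for each eigenvalue:
  λ = -3: one block (gm = 1), so the single block has size am = 1 → block sizes [1]
  λ = 5: one block (gm = 1), so the single block has size am = 3 → block sizes [3]

Assembling the blocks gives a Jordan form
J =
  [-3, 0, 0, 0]
  [ 0, 5, 1, 0]
  [ 0, 0, 5, 1]
  [ 0, 0, 0, 5]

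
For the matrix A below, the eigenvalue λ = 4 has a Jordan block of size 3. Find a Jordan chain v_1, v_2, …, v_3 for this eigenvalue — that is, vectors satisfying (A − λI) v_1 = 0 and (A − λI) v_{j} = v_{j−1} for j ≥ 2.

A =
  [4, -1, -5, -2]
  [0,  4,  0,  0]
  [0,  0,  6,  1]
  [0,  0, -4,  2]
A Jordan chain for λ = 4 of length 3:
v_1 = (-2, 0, 0, 0)ᵀ
v_2 = (-5, 0, 2, -4)ᵀ
v_3 = (0, 0, 1, 0)ᵀ

Let N = A − (4)·I. We want v_3 with N^3 v_3 = 0 but N^2 v_3 ≠ 0; then v_{j-1} := N · v_j for j = 3, …, 2.

Pick v_3 = (0, 0, 1, 0)ᵀ.
Then v_2 = N · v_3 = (-5, 0, 2, -4)ᵀ.
Then v_1 = N · v_2 = (-2, 0, 0, 0)ᵀ.

Sanity check: (A − (4)·I) v_1 = (0, 0, 0, 0)ᵀ = 0. ✓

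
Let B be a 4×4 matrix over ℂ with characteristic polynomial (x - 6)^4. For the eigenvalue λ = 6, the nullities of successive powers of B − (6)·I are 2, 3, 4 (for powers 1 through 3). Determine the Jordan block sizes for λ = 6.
Block sizes for λ = 6: [3, 1]

From the dimensions of kernels of powers, the number of Jordan blocks of size at least j is d_j − d_{j−1} where d_j = dim ker(N^j) (with d_0 = 0). Computing the differences gives [2, 1, 1].
The number of blocks of size exactly k is (#blocks of size ≥ k) − (#blocks of size ≥ k + 1), so the partition is: 1 block(s) of size 1, 1 block(s) of size 3.
In nonincreasing order the block sizes are [3, 1].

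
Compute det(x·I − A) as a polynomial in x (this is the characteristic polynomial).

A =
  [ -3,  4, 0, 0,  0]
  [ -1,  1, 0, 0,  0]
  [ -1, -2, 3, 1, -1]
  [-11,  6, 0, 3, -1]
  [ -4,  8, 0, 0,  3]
x^5 - 7*x^4 + 10*x^3 + 18*x^2 - 27*x - 27

Expanding det(x·I − A) (e.g. by cofactor expansion or by noting that A is similar to its Jordan form J, which has the same characteristic polynomial as A) gives
  χ_A(x) = x^5 - 7*x^4 + 10*x^3 + 18*x^2 - 27*x - 27
which factors as (x - 3)^3*(x + 1)^2. The eigenvalues (with algebraic multiplicities) are λ = -1 with multiplicity 2, λ = 3 with multiplicity 3.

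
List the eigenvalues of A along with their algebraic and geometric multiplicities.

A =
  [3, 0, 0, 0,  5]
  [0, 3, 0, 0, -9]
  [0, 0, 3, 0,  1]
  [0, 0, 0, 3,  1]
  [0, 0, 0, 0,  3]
λ = 3: alg = 5, geom = 4

Step 1 — factor the characteristic polynomial to read off the algebraic multiplicities:
  χ_A(x) = (x - 3)^5

Step 2 — compute geometric multiplicities via the rank-nullity identity g(λ) = n − rank(A − λI):
  rank(A − (3)·I) = 1, so dim ker(A − (3)·I) = n − 1 = 4

Summary:
  λ = 3: algebraic multiplicity = 5, geometric multiplicity = 4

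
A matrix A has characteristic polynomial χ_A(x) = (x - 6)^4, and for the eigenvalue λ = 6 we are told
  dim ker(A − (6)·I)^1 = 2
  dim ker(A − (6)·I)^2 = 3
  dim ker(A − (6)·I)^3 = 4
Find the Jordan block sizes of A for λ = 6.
Block sizes for λ = 6: [3, 1]

From the dimensions of kernels of powers, the number of Jordan blocks of size at least j is d_j − d_{j−1} where d_j = dim ker(N^j) (with d_0 = 0). Computing the differences gives [2, 1, 1].
The number of blocks of size exactly k is (#blocks of size ≥ k) − (#blocks of size ≥ k + 1), so the partition is: 1 block(s) of size 1, 1 block(s) of size 3.
In nonincreasing order the block sizes are [3, 1].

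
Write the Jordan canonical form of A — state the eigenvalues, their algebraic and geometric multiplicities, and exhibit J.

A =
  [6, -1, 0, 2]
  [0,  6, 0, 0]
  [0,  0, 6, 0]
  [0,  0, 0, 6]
J_2(6) ⊕ J_1(6) ⊕ J_1(6)

The characteristic polynomial is
  det(x·I − A) = x^4 - 24*x^3 + 216*x^2 - 864*x + 1296 = (x - 6)^4

Eigenvalues and multiplicities (the geometric multiplicity of λ is n − rank(A − λI), which equals the number of Jordan blocks for λ):
  λ = 6: algebraic multiplicity = 4, geometric multiplicity = 3

Determining the block sizes for each eigenvalue:
  λ = 6: 3 blocks summing to 4 forces exactly one block of size 2 and the rest size 1 → block sizes [2, 1, 1]

Assembling the blocks gives a Jordan form
J =
  [6, 1, 0, 0]
  [0, 6, 0, 0]
  [0, 0, 6, 0]
  [0, 0, 0, 6]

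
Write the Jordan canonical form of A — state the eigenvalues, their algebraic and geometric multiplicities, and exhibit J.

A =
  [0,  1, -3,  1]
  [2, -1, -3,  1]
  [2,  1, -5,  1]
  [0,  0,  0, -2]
J_2(-2) ⊕ J_1(-2) ⊕ J_1(-2)

The characteristic polynomial is
  det(x·I − A) = x^4 + 8*x^3 + 24*x^2 + 32*x + 16 = (x + 2)^4

Eigenvalues and multiplicities (the geometric multiplicity of λ is n − rank(A − λI), which equals the number of Jordan blocks for λ):
  λ = -2: algebraic multiplicity = 4, geometric multiplicity = 3

Determining the block sizes for each eigenvalue:
  λ = -2: 3 blocks summing to 4 forces exactly one block of size 2 and the rest size 1 → block sizes [2, 1, 1]

Assembling the blocks gives a Jordan form
J =
  [-2,  1,  0,  0]
  [ 0, -2,  0,  0]
  [ 0,  0, -2,  0]
  [ 0,  0,  0, -2]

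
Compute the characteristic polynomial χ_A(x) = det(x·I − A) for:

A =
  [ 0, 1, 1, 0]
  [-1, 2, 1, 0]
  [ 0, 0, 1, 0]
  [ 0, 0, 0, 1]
x^4 - 4*x^3 + 6*x^2 - 4*x + 1

Expanding det(x·I − A) (e.g. by cofactor expansion or by noting that A is similar to its Jordan form J, which has the same characteristic polynomial as A) gives
  χ_A(x) = x^4 - 4*x^3 + 6*x^2 - 4*x + 1
which factors as (x - 1)^4. The eigenvalues (with algebraic multiplicities) are λ = 1 with multiplicity 4.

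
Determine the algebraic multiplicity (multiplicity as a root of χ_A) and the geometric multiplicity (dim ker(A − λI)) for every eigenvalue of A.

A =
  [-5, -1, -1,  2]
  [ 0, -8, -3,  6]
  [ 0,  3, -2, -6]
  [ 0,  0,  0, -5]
λ = -5: alg = 4, geom = 3

Step 1 — factor the characteristic polynomial to read off the algebraic multiplicities:
  χ_A(x) = (x + 5)^4

Step 2 — compute geometric multiplicities via the rank-nullity identity g(λ) = n − rank(A − λI):
  rank(A − (-5)·I) = 1, so dim ker(A − (-5)·I) = n − 1 = 3

Summary:
  λ = -5: algebraic multiplicity = 4, geometric multiplicity = 3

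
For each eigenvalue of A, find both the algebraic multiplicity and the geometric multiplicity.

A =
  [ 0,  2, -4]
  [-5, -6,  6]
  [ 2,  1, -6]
λ = -4: alg = 3, geom = 1

Step 1 — factor the characteristic polynomial to read off the algebraic multiplicities:
  χ_A(x) = (x + 4)^3

Step 2 — compute geometric multiplicities via the rank-nullity identity g(λ) = n − rank(A − λI):
  rank(A − (-4)·I) = 2, so dim ker(A − (-4)·I) = n − 2 = 1

Summary:
  λ = -4: algebraic multiplicity = 3, geometric multiplicity = 1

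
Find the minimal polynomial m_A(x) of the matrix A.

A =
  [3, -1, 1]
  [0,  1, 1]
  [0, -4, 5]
x^3 - 9*x^2 + 27*x - 27

The characteristic polynomial is χ_A(x) = (x - 3)^3, so the eigenvalues are known. The minimal polynomial is
  m_A(x) = Π_λ (x − λ)^{k_λ}
where k_λ is the size of the *largest* Jordan block for λ (equivalently, the smallest k with (A − λI)^k v = 0 for every generalised eigenvector v of λ).

  λ = 3: largest Jordan block has size 3, contributing (x − 3)^3

So m_A(x) = (x - 3)^3 = x^3 - 9*x^2 + 27*x - 27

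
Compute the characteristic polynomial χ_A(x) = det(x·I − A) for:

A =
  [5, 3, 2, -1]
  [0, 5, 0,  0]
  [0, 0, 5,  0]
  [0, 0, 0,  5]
x^4 - 20*x^3 + 150*x^2 - 500*x + 625

Expanding det(x·I − A) (e.g. by cofactor expansion or by noting that A is similar to its Jordan form J, which has the same characteristic polynomial as A) gives
  χ_A(x) = x^4 - 20*x^3 + 150*x^2 - 500*x + 625
which factors as (x - 5)^4. The eigenvalues (with algebraic multiplicities) are λ = 5 with multiplicity 4.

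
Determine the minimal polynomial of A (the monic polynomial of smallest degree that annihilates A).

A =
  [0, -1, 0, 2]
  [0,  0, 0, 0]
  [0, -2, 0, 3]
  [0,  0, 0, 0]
x^2

The characteristic polynomial is χ_A(x) = x^4, so the eigenvalues are known. The minimal polynomial is
  m_A(x) = Π_λ (x − λ)^{k_λ}
where k_λ is the size of the *largest* Jordan block for λ (equivalently, the smallest k with (A − λI)^k v = 0 for every generalised eigenvector v of λ).

  λ = 0: largest Jordan block has size 2, contributing (x − 0)^2

So m_A(x) = x^2 = x^2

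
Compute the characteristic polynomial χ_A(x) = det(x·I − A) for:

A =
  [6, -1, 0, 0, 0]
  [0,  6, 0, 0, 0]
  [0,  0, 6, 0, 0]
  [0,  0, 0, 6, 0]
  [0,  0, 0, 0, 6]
x^5 - 30*x^4 + 360*x^3 - 2160*x^2 + 6480*x - 7776

Expanding det(x·I − A) (e.g. by cofactor expansion or by noting that A is similar to its Jordan form J, which has the same characteristic polynomial as A) gives
  χ_A(x) = x^5 - 30*x^4 + 360*x^3 - 2160*x^2 + 6480*x - 7776
which factors as (x - 6)^5. The eigenvalues (with algebraic multiplicities) are λ = 6 with multiplicity 5.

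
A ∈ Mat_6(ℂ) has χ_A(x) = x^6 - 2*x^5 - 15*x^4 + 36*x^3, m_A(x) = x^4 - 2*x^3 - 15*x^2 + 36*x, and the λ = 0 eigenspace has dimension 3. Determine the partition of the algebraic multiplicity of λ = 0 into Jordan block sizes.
Block sizes for λ = 0: [1, 1, 1]

Step 1 — from the characteristic polynomial, algebraic multiplicity of λ = 0 is 3. From dim ker(A − (0)·I) = 3, there are exactly 3 Jordan blocks for λ = 0.
Step 2 — from the minimal polynomial, the factor (x − 0) tells us the largest block for λ = 0 has size 1.
Step 3 — with total size 3, 3 blocks, and largest block 1, the block sizes (in nonincreasing order) are [1, 1, 1].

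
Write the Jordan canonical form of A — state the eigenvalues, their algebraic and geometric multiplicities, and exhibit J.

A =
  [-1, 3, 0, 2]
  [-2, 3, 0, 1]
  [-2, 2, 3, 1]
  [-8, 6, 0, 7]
J_3(3) ⊕ J_1(3)

The characteristic polynomial is
  det(x·I − A) = x^4 - 12*x^3 + 54*x^2 - 108*x + 81 = (x - 3)^4

Eigenvalues and multiplicities (the geometric multiplicity of λ is n − rank(A − λI), which equals the number of Jordan blocks for λ):
  λ = 3: algebraic multiplicity = 4, geometric multiplicity = 2

Determining the block sizes for each eigenvalue:
  λ = 3: with am = 4 and gm = 2, the partition is not yet determined (e.g. several partitions of 4 into 2 parts exist). Let N = A − (3)·I. Computing rank(N^1) = 2, rank(N^2) = 1, rank(N^3) = 0; the number of blocks of size ≥ j is rank(N^{j−1}) − rank(N^j), giving [2, 1, 1]. So we have 1 block(s) of size 3, 1 block(s) of size 1 → block sizes [3, 1]

Assembling the blocks gives a Jordan form
J =
  [3, 1, 0, 0]
  [0, 3, 1, 0]
  [0, 0, 3, 0]
  [0, 0, 0, 3]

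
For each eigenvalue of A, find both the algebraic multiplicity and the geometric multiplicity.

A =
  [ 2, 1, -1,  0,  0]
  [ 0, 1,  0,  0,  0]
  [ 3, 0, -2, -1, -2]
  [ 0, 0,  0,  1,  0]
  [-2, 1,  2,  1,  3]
λ = 1: alg = 5, geom = 3

Step 1 — factor the characteristic polynomial to read off the algebraic multiplicities:
  χ_A(x) = (x - 1)^5

Step 2 — compute geometric multiplicities via the rank-nullity identity g(λ) = n − rank(A − λI):
  rank(A − (1)·I) = 2, so dim ker(A − (1)·I) = n − 2 = 3

Summary:
  λ = 1: algebraic multiplicity = 5, geometric multiplicity = 3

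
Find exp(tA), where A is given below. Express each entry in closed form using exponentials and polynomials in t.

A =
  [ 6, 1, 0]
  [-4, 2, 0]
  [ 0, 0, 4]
e^{tA} =
  [2*t*exp(4*t) + exp(4*t), t*exp(4*t), 0]
  [-4*t*exp(4*t), -2*t*exp(4*t) + exp(4*t), 0]
  [0, 0, exp(4*t)]

Strategy: write A = P · J · P⁻¹ where J is a Jordan canonical form, so e^{tA} = P · e^{tJ} · P⁻¹, and e^{tJ} can be computed block-by-block.

A has Jordan form
J =
  [4, 1, 0]
  [0, 4, 0]
  [0, 0, 4]
(up to reordering of blocks).

Per-block formulas:
  For a 2×2 Jordan block J_2(4): exp(t · J_2(4)) = e^(4t)·(I + t·N), where N is the 2×2 nilpotent shift.
  For a 1×1 block at λ = 4: exp(t · [4]) = [e^(4t)].

After assembling e^{tJ} and conjugating by P, we get:

e^{tA} =
  [2*t*exp(4*t) + exp(4*t), t*exp(4*t), 0]
  [-4*t*exp(4*t), -2*t*exp(4*t) + exp(4*t), 0]
  [0, 0, exp(4*t)]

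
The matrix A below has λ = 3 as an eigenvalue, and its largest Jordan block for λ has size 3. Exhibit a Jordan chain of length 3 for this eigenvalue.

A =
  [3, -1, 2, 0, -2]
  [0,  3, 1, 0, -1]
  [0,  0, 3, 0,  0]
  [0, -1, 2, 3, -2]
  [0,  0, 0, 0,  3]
A Jordan chain for λ = 3 of length 3:
v_1 = (-1, 0, 0, -1, 0)ᵀ
v_2 = (2, 1, 0, 2, 0)ᵀ
v_3 = (0, 0, 1, 0, 0)ᵀ

Let N = A − (3)·I. We want v_3 with N^3 v_3 = 0 but N^2 v_3 ≠ 0; then v_{j-1} := N · v_j for j = 3, …, 2.

Pick v_3 = (0, 0, 1, 0, 0)ᵀ.
Then v_2 = N · v_3 = (2, 1, 0, 2, 0)ᵀ.
Then v_1 = N · v_2 = (-1, 0, 0, -1, 0)ᵀ.

Sanity check: (A − (3)·I) v_1 = (0, 0, 0, 0, 0)ᵀ = 0. ✓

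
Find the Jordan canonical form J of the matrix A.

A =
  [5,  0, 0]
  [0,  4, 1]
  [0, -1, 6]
J_2(5) ⊕ J_1(5)

The characteristic polynomial is
  det(x·I − A) = x^3 - 15*x^2 + 75*x - 125 = (x - 5)^3

Eigenvalues and multiplicities (the geometric multiplicity of λ is n − rank(A − λI), which equals the number of Jordan blocks for λ):
  λ = 5: algebraic multiplicity = 3, geometric multiplicity = 2

Determining the block sizes for each eigenvalue:
  λ = 5: 2 blocks summing to 3 forces exactly one block of size 2 and the rest size 1 → block sizes [2, 1]

Assembling the blocks gives a Jordan form
J =
  [5, 1, 0]
  [0, 5, 0]
  [0, 0, 5]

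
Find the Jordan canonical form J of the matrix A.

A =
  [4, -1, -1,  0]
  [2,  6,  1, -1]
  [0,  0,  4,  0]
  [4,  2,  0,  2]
J_3(4) ⊕ J_1(4)

The characteristic polynomial is
  det(x·I − A) = x^4 - 16*x^3 + 96*x^2 - 256*x + 256 = (x - 4)^4

Eigenvalues and multiplicities (the geometric multiplicity of λ is n − rank(A − λI), which equals the number of Jordan blocks for λ):
  λ = 4: algebraic multiplicity = 4, geometric multiplicity = 2

Determining the block sizes for each eigenvalue:
  λ = 4: with am = 4 and gm = 2, the partition is not yet determined (e.g. several partitions of 4 into 2 parts exist). Let N = A − (4)·I. Computing rank(N^1) = 2, rank(N^2) = 1, rank(N^3) = 0; the number of blocks of size ≥ j is rank(N^{j−1}) − rank(N^j), giving [2, 1, 1]. So we have 1 block(s) of size 3, 1 block(s) of size 1 → block sizes [3, 1]

Assembling the blocks gives a Jordan form
J =
  [4, 1, 0, 0]
  [0, 4, 1, 0]
  [0, 0, 4, 0]
  [0, 0, 0, 4]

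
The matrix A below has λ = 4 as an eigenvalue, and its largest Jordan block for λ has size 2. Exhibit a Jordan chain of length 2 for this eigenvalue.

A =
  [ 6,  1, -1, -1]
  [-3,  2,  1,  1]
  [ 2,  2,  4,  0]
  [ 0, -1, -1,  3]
A Jordan chain for λ = 4 of length 2:
v_1 = (1, -1, 0, 1)ᵀ
v_2 = (1, -1, 0, 0)ᵀ

Let N = A − (4)·I. We want v_2 with N^2 v_2 = 0 but N^1 v_2 ≠ 0; then v_{j-1} := N · v_j for j = 2, …, 2.

Pick v_2 = (1, -1, 0, 0)ᵀ.
Then v_1 = N · v_2 = (1, -1, 0, 1)ᵀ.

Sanity check: (A − (4)·I) v_1 = (0, 0, 0, 0)ᵀ = 0. ✓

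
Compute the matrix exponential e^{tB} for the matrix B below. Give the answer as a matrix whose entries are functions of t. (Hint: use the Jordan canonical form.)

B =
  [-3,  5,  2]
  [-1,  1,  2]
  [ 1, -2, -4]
e^{tB} =
  [-t^2*exp(-2*t) - t*exp(-2*t) + exp(-2*t), 3*t^2*exp(-2*t) + 5*t*exp(-2*t), 2*t^2*exp(-2*t) + 2*t*exp(-2*t)]
  [-t*exp(-2*t), 3*t*exp(-2*t) + exp(-2*t), 2*t*exp(-2*t)]
  [-t^2*exp(-2*t)/2 + t*exp(-2*t), 3*t^2*exp(-2*t)/2 - 2*t*exp(-2*t), t^2*exp(-2*t) - 2*t*exp(-2*t) + exp(-2*t)]

Strategy: write B = P · J · P⁻¹ where J is a Jordan canonical form, so e^{tB} = P · e^{tJ} · P⁻¹, and e^{tJ} can be computed block-by-block.

B has Jordan form
J =
  [-2,  1,  0]
  [ 0, -2,  1]
  [ 0,  0, -2]
(up to reordering of blocks).

Per-block formulas:
  For a 3×3 Jordan block J_3(-2): exp(t · J_3(-2)) = e^(-2t)·(I + t·N + (t^2/2)·N^2), where N is the 3×3 nilpotent shift.

After assembling e^{tJ} and conjugating by P, we get:

e^{tB} =
  [-t^2*exp(-2*t) - t*exp(-2*t) + exp(-2*t), 3*t^2*exp(-2*t) + 5*t*exp(-2*t), 2*t^2*exp(-2*t) + 2*t*exp(-2*t)]
  [-t*exp(-2*t), 3*t*exp(-2*t) + exp(-2*t), 2*t*exp(-2*t)]
  [-t^2*exp(-2*t)/2 + t*exp(-2*t), 3*t^2*exp(-2*t)/2 - 2*t*exp(-2*t), t^2*exp(-2*t) - 2*t*exp(-2*t) + exp(-2*t)]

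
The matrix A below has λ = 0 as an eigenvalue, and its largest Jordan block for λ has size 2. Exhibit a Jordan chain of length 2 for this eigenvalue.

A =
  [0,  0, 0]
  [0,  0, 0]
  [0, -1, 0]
A Jordan chain for λ = 0 of length 2:
v_1 = (0, 0, -1)ᵀ
v_2 = (0, 1, 0)ᵀ

Let N = A − (0)·I. We want v_2 with N^2 v_2 = 0 but N^1 v_2 ≠ 0; then v_{j-1} := N · v_j for j = 2, …, 2.

Pick v_2 = (0, 1, 0)ᵀ.
Then v_1 = N · v_2 = (0, 0, -1)ᵀ.

Sanity check: (A − (0)·I) v_1 = (0, 0, 0)ᵀ = 0. ✓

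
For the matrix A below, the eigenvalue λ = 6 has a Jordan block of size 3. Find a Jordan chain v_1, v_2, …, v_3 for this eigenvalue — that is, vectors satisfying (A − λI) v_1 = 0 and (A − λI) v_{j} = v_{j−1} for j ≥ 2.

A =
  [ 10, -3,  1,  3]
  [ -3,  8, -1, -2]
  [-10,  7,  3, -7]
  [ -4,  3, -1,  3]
A Jordan chain for λ = 6 of length 3:
v_1 = (3, 0, -3, -3)ᵀ
v_2 = (4, -3, -10, -4)ᵀ
v_3 = (1, 0, 0, 0)ᵀ

Let N = A − (6)·I. We want v_3 with N^3 v_3 = 0 but N^2 v_3 ≠ 0; then v_{j-1} := N · v_j for j = 3, …, 2.

Pick v_3 = (1, 0, 0, 0)ᵀ.
Then v_2 = N · v_3 = (4, -3, -10, -4)ᵀ.
Then v_1 = N · v_2 = (3, 0, -3, -3)ᵀ.

Sanity check: (A − (6)·I) v_1 = (0, 0, 0, 0)ᵀ = 0. ✓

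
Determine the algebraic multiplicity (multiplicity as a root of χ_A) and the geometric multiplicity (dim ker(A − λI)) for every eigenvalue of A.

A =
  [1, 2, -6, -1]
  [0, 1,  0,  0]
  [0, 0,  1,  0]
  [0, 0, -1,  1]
λ = 1: alg = 4, geom = 2

Step 1 — factor the characteristic polynomial to read off the algebraic multiplicities:
  χ_A(x) = (x - 1)^4

Step 2 — compute geometric multiplicities via the rank-nullity identity g(λ) = n − rank(A − λI):
  rank(A − (1)·I) = 2, so dim ker(A − (1)·I) = n − 2 = 2

Summary:
  λ = 1: algebraic multiplicity = 4, geometric multiplicity = 2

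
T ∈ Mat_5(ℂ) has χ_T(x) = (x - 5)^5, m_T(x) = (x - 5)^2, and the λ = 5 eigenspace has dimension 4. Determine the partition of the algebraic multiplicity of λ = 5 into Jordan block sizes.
Block sizes for λ = 5: [2, 1, 1, 1]

Step 1 — from the characteristic polynomial, algebraic multiplicity of λ = 5 is 5. From dim ker(T − (5)·I) = 4, there are exactly 4 Jordan blocks for λ = 5.
Step 2 — from the minimal polynomial, the factor (x − 5)^2 tells us the largest block for λ = 5 has size 2.
Step 3 — with total size 5, 4 blocks, and largest block 2, the block sizes (in nonincreasing order) are [2, 1, 1, 1].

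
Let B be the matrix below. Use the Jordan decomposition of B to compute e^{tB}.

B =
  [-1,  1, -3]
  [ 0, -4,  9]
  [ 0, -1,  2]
e^{tB} =
  [exp(-t), t*exp(-t), -3*t*exp(-t)]
  [0, -3*t*exp(-t) + exp(-t), 9*t*exp(-t)]
  [0, -t*exp(-t), 3*t*exp(-t) + exp(-t)]

Strategy: write B = P · J · P⁻¹ where J is a Jordan canonical form, so e^{tB} = P · e^{tJ} · P⁻¹, and e^{tJ} can be computed block-by-block.

B has Jordan form
J =
  [-1,  1,  0]
  [ 0, -1,  0]
  [ 0,  0, -1]
(up to reordering of blocks).

Per-block formulas:
  For a 2×2 Jordan block J_2(-1): exp(t · J_2(-1)) = e^(-1t)·(I + t·N), where N is the 2×2 nilpotent shift.
  For a 1×1 block at λ = -1: exp(t · [-1]) = [e^(-1t)].

After assembling e^{tJ} and conjugating by P, we get:

e^{tB} =
  [exp(-t), t*exp(-t), -3*t*exp(-t)]
  [0, -3*t*exp(-t) + exp(-t), 9*t*exp(-t)]
  [0, -t*exp(-t), 3*t*exp(-t) + exp(-t)]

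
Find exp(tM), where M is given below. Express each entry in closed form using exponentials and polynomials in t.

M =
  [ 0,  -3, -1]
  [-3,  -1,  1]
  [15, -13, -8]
e^{tM} =
  [3*t^2*exp(-3*t)/2 + 3*t*exp(-3*t) + exp(-3*t), -t^2*exp(-3*t) - 3*t*exp(-3*t), -t^2*exp(-3*t)/2 - t*exp(-3*t)]
  [-3*t*exp(-3*t), 2*t*exp(-3*t) + exp(-3*t), t*exp(-3*t)]
  [9*t^2*exp(-3*t)/2 + 15*t*exp(-3*t), -3*t^2*exp(-3*t) - 13*t*exp(-3*t), -3*t^2*exp(-3*t)/2 - 5*t*exp(-3*t) + exp(-3*t)]

Strategy: write M = P · J · P⁻¹ where J is a Jordan canonical form, so e^{tM} = P · e^{tJ} · P⁻¹, and e^{tJ} can be computed block-by-block.

M has Jordan form
J =
  [-3,  1,  0]
  [ 0, -3,  1]
  [ 0,  0, -3]
(up to reordering of blocks).

Per-block formulas:
  For a 3×3 Jordan block J_3(-3): exp(t · J_3(-3)) = e^(-3t)·(I + t·N + (t^2/2)·N^2), where N is the 3×3 nilpotent shift.

After assembling e^{tJ} and conjugating by P, we get:

e^{tM} =
  [3*t^2*exp(-3*t)/2 + 3*t*exp(-3*t) + exp(-3*t), -t^2*exp(-3*t) - 3*t*exp(-3*t), -t^2*exp(-3*t)/2 - t*exp(-3*t)]
  [-3*t*exp(-3*t), 2*t*exp(-3*t) + exp(-3*t), t*exp(-3*t)]
  [9*t^2*exp(-3*t)/2 + 15*t*exp(-3*t), -3*t^2*exp(-3*t) - 13*t*exp(-3*t), -3*t^2*exp(-3*t)/2 - 5*t*exp(-3*t) + exp(-3*t)]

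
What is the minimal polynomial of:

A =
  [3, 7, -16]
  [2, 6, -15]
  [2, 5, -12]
x^3 + 3*x^2 + 3*x + 1

The characteristic polynomial is χ_A(x) = (x + 1)^3, so the eigenvalues are known. The minimal polynomial is
  m_A(x) = Π_λ (x − λ)^{k_λ}
where k_λ is the size of the *largest* Jordan block for λ (equivalently, the smallest k with (A − λI)^k v = 0 for every generalised eigenvector v of λ).

  λ = -1: largest Jordan block has size 3, contributing (x + 1)^3

So m_A(x) = (x + 1)^3 = x^3 + 3*x^2 + 3*x + 1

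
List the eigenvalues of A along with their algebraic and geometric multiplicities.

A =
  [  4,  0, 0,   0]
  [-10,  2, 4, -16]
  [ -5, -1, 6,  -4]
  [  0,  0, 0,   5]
λ = 4: alg = 3, geom = 2; λ = 5: alg = 1, geom = 1

Step 1 — factor the characteristic polynomial to read off the algebraic multiplicities:
  χ_A(x) = (x - 5)*(x - 4)^3

Step 2 — compute geometric multiplicities via the rank-nullity identity g(λ) = n − rank(A − λI):
  rank(A − (4)·I) = 2, so dim ker(A − (4)·I) = n − 2 = 2
  rank(A − (5)·I) = 3, so dim ker(A − (5)·I) = n − 3 = 1

Summary:
  λ = 4: algebraic multiplicity = 3, geometric multiplicity = 2
  λ = 5: algebraic multiplicity = 1, geometric multiplicity = 1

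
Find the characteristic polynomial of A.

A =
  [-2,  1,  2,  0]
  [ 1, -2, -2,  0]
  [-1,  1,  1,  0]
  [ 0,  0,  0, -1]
x^4 + 4*x^3 + 6*x^2 + 4*x + 1

Expanding det(x·I − A) (e.g. by cofactor expansion or by noting that A is similar to its Jordan form J, which has the same characteristic polynomial as A) gives
  χ_A(x) = x^4 + 4*x^3 + 6*x^2 + 4*x + 1
which factors as (x + 1)^4. The eigenvalues (with algebraic multiplicities) are λ = -1 with multiplicity 4.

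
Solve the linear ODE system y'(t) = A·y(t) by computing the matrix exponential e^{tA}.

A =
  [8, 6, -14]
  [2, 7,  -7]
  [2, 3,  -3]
e^{tA} =
  [4*t*exp(4*t) + exp(4*t), 6*t*exp(4*t), -14*t*exp(4*t)]
  [2*t*exp(4*t), 3*t*exp(4*t) + exp(4*t), -7*t*exp(4*t)]
  [2*t*exp(4*t), 3*t*exp(4*t), -7*t*exp(4*t) + exp(4*t)]

Strategy: write A = P · J · P⁻¹ where J is a Jordan canonical form, so e^{tA} = P · e^{tJ} · P⁻¹, and e^{tJ} can be computed block-by-block.

A has Jordan form
J =
  [4, 1, 0]
  [0, 4, 0]
  [0, 0, 4]
(up to reordering of blocks).

Per-block formulas:
  For a 2×2 Jordan block J_2(4): exp(t · J_2(4)) = e^(4t)·(I + t·N), where N is the 2×2 nilpotent shift.
  For a 1×1 block at λ = 4: exp(t · [4]) = [e^(4t)].

After assembling e^{tJ} and conjugating by P, we get:

e^{tA} =
  [4*t*exp(4*t) + exp(4*t), 6*t*exp(4*t), -14*t*exp(4*t)]
  [2*t*exp(4*t), 3*t*exp(4*t) + exp(4*t), -7*t*exp(4*t)]
  [2*t*exp(4*t), 3*t*exp(4*t), -7*t*exp(4*t) + exp(4*t)]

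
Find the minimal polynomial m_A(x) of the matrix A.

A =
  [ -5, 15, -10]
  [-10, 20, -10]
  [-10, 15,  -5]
x^2 - 5*x

The characteristic polynomial is χ_A(x) = x*(x - 5)^2, so the eigenvalues are known. The minimal polynomial is
  m_A(x) = Π_λ (x − λ)^{k_λ}
where k_λ is the size of the *largest* Jordan block for λ (equivalently, the smallest k with (A − λI)^k v = 0 for every generalised eigenvector v of λ).

  λ = 0: largest Jordan block has size 1, contributing (x − 0)
  λ = 5: largest Jordan block has size 1, contributing (x − 5)

So m_A(x) = x*(x - 5) = x^2 - 5*x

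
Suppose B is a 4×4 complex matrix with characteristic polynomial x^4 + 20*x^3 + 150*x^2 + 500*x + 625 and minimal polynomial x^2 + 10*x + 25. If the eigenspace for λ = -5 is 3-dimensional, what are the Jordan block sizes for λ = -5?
Block sizes for λ = -5: [2, 1, 1]

Step 1 — from the characteristic polynomial, algebraic multiplicity of λ = -5 is 4. From dim ker(B − (-5)·I) = 3, there are exactly 3 Jordan blocks for λ = -5.
Step 2 — from the minimal polynomial, the factor (x + 5)^2 tells us the largest block for λ = -5 has size 2.
Step 3 — with total size 4, 3 blocks, and largest block 2, the block sizes (in nonincreasing order) are [2, 1, 1].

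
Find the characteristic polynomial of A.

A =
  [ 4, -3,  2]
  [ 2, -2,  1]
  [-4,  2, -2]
x^3

Expanding det(x·I − A) (e.g. by cofactor expansion or by noting that A is similar to its Jordan form J, which has the same characteristic polynomial as A) gives
  χ_A(x) = x^3
which factors as x^3. The eigenvalues (with algebraic multiplicities) are λ = 0 with multiplicity 3.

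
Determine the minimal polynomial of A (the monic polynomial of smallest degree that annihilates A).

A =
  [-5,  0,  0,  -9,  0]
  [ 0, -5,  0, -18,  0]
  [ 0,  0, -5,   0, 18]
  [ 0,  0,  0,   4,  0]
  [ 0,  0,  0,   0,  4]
x^2 + x - 20

The characteristic polynomial is χ_A(x) = (x - 4)^2*(x + 5)^3, so the eigenvalues are known. The minimal polynomial is
  m_A(x) = Π_λ (x − λ)^{k_λ}
where k_λ is the size of the *largest* Jordan block for λ (equivalently, the smallest k with (A − λI)^k v = 0 for every generalised eigenvector v of λ).

  λ = -5: largest Jordan block has size 1, contributing (x + 5)
  λ = 4: largest Jordan block has size 1, contributing (x − 4)

So m_A(x) = (x - 4)*(x + 5) = x^2 + x - 20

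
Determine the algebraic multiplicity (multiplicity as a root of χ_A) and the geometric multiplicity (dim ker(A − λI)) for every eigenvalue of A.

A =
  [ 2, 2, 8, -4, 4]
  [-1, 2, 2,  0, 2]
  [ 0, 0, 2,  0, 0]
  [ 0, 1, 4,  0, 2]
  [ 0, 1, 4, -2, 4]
λ = 2: alg = 5, geom = 3

Step 1 — factor the characteristic polynomial to read off the algebraic multiplicities:
  χ_A(x) = (x - 2)^5

Step 2 — compute geometric multiplicities via the rank-nullity identity g(λ) = n − rank(A − λI):
  rank(A − (2)·I) = 2, so dim ker(A − (2)·I) = n − 2 = 3

Summary:
  λ = 2: algebraic multiplicity = 5, geometric multiplicity = 3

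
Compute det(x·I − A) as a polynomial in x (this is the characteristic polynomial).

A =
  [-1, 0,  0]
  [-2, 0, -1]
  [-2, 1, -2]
x^3 + 3*x^2 + 3*x + 1

Expanding det(x·I − A) (e.g. by cofactor expansion or by noting that A is similar to its Jordan form J, which has the same characteristic polynomial as A) gives
  χ_A(x) = x^3 + 3*x^2 + 3*x + 1
which factors as (x + 1)^3. The eigenvalues (with algebraic multiplicities) are λ = -1 with multiplicity 3.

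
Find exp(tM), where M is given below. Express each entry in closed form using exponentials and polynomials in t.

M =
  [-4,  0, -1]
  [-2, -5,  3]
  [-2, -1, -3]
e^{tM} =
  [t^2*exp(-4*t) + exp(-4*t), t^2*exp(-4*t)/2, -t^2*exp(-4*t)/2 - t*exp(-4*t)]
  [-2*t^2*exp(-4*t) - 2*t*exp(-4*t), -t^2*exp(-4*t) - t*exp(-4*t) + exp(-4*t), t^2*exp(-4*t) + 3*t*exp(-4*t)]
  [-2*t*exp(-4*t), -t*exp(-4*t), t*exp(-4*t) + exp(-4*t)]

Strategy: write M = P · J · P⁻¹ where J is a Jordan canonical form, so e^{tM} = P · e^{tJ} · P⁻¹, and e^{tJ} can be computed block-by-block.

M has Jordan form
J =
  [-4,  1,  0]
  [ 0, -4,  1]
  [ 0,  0, -4]
(up to reordering of blocks).

Per-block formulas:
  For a 3×3 Jordan block J_3(-4): exp(t · J_3(-4)) = e^(-4t)·(I + t·N + (t^2/2)·N^2), where N is the 3×3 nilpotent shift.

After assembling e^{tJ} and conjugating by P, we get:

e^{tM} =
  [t^2*exp(-4*t) + exp(-4*t), t^2*exp(-4*t)/2, -t^2*exp(-4*t)/2 - t*exp(-4*t)]
  [-2*t^2*exp(-4*t) - 2*t*exp(-4*t), -t^2*exp(-4*t) - t*exp(-4*t) + exp(-4*t), t^2*exp(-4*t) + 3*t*exp(-4*t)]
  [-2*t*exp(-4*t), -t*exp(-4*t), t*exp(-4*t) + exp(-4*t)]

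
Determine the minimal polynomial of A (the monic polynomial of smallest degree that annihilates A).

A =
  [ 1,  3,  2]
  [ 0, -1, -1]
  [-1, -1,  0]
x^3

The characteristic polynomial is χ_A(x) = x^3, so the eigenvalues are known. The minimal polynomial is
  m_A(x) = Π_λ (x − λ)^{k_λ}
where k_λ is the size of the *largest* Jordan block for λ (equivalently, the smallest k with (A − λI)^k v = 0 for every generalised eigenvector v of λ).

  λ = 0: largest Jordan block has size 3, contributing (x − 0)^3

So m_A(x) = x^3 = x^3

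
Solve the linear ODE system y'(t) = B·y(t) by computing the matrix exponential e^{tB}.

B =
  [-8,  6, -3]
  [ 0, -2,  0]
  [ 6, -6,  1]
e^{tB} =
  [-exp(-2*t) + 2*exp(-5*t), 2*exp(-2*t) - 2*exp(-5*t), -exp(-2*t) + exp(-5*t)]
  [0, exp(-2*t), 0]
  [2*exp(-2*t) - 2*exp(-5*t), -2*exp(-2*t) + 2*exp(-5*t), 2*exp(-2*t) - exp(-5*t)]

Strategy: write B = P · J · P⁻¹ where J is a Jordan canonical form, so e^{tB} = P · e^{tJ} · P⁻¹, and e^{tJ} can be computed block-by-block.

B has Jordan form
J =
  [-5,  0,  0]
  [ 0, -2,  0]
  [ 0,  0, -2]
(up to reordering of blocks).

Per-block formulas:
  For a 1×1 block at λ = -5: exp(t · [-5]) = [e^(-5t)].
  For a 1×1 block at λ = -2: exp(t · [-2]) = [e^(-2t)].

After assembling e^{tJ} and conjugating by P, we get:

e^{tB} =
  [-exp(-2*t) + 2*exp(-5*t), 2*exp(-2*t) - 2*exp(-5*t), -exp(-2*t) + exp(-5*t)]
  [0, exp(-2*t), 0]
  [2*exp(-2*t) - 2*exp(-5*t), -2*exp(-2*t) + 2*exp(-5*t), 2*exp(-2*t) - exp(-5*t)]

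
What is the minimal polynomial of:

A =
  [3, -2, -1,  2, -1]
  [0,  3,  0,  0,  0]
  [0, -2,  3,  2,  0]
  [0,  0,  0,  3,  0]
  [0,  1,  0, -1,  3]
x^3 - 9*x^2 + 27*x - 27

The characteristic polynomial is χ_A(x) = (x - 3)^5, so the eigenvalues are known. The minimal polynomial is
  m_A(x) = Π_λ (x − λ)^{k_λ}
where k_λ is the size of the *largest* Jordan block for λ (equivalently, the smallest k with (A − λI)^k v = 0 for every generalised eigenvector v of λ).

  λ = 3: largest Jordan block has size 3, contributing (x − 3)^3

So m_A(x) = (x - 3)^3 = x^3 - 9*x^2 + 27*x - 27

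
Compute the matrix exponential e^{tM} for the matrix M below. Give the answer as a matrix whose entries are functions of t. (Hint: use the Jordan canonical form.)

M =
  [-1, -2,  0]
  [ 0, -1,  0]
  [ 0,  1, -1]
e^{tM} =
  [exp(-t), -2*t*exp(-t), 0]
  [0, exp(-t), 0]
  [0, t*exp(-t), exp(-t)]

Strategy: write M = P · J · P⁻¹ where J is a Jordan canonical form, so e^{tM} = P · e^{tJ} · P⁻¹, and e^{tJ} can be computed block-by-block.

M has Jordan form
J =
  [-1,  1,  0]
  [ 0, -1,  0]
  [ 0,  0, -1]
(up to reordering of blocks).

Per-block formulas:
  For a 1×1 block at λ = -1: exp(t · [-1]) = [e^(-1t)].
  For a 2×2 Jordan block J_2(-1): exp(t · J_2(-1)) = e^(-1t)·(I + t·N), where N is the 2×2 nilpotent shift.

After assembling e^{tJ} and conjugating by P, we get:

e^{tM} =
  [exp(-t), -2*t*exp(-t), 0]
  [0, exp(-t), 0]
  [0, t*exp(-t), exp(-t)]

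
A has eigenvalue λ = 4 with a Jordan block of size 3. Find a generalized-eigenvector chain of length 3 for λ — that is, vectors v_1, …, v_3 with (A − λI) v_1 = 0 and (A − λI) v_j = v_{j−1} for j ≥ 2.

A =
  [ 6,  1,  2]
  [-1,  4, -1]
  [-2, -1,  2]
A Jordan chain for λ = 4 of length 3:
v_1 = (-1, 0, 1)ᵀ
v_2 = (2, -1, -2)ᵀ
v_3 = (1, 0, 0)ᵀ

Let N = A − (4)·I. We want v_3 with N^3 v_3 = 0 but N^2 v_3 ≠ 0; then v_{j-1} := N · v_j for j = 3, …, 2.

Pick v_3 = (1, 0, 0)ᵀ.
Then v_2 = N · v_3 = (2, -1, -2)ᵀ.
Then v_1 = N · v_2 = (-1, 0, 1)ᵀ.

Sanity check: (A − (4)·I) v_1 = (0, 0, 0)ᵀ = 0. ✓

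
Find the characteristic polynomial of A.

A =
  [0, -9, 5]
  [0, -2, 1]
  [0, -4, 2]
x^3

Expanding det(x·I − A) (e.g. by cofactor expansion or by noting that A is similar to its Jordan form J, which has the same characteristic polynomial as A) gives
  χ_A(x) = x^3
which factors as x^3. The eigenvalues (with algebraic multiplicities) are λ = 0 with multiplicity 3.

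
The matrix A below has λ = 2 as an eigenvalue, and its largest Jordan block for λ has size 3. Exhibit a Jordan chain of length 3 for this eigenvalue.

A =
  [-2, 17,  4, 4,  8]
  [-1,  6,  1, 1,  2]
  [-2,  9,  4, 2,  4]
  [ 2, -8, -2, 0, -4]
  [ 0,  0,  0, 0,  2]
A Jordan chain for λ = 2 of length 3:
v_1 = (-1, 0, -1, 0, 0)ᵀ
v_2 = (-4, -1, -2, 2, 0)ᵀ
v_3 = (1, 0, 0, 0, 0)ᵀ

Let N = A − (2)·I. We want v_3 with N^3 v_3 = 0 but N^2 v_3 ≠ 0; then v_{j-1} := N · v_j for j = 3, …, 2.

Pick v_3 = (1, 0, 0, 0, 0)ᵀ.
Then v_2 = N · v_3 = (-4, -1, -2, 2, 0)ᵀ.
Then v_1 = N · v_2 = (-1, 0, -1, 0, 0)ᵀ.

Sanity check: (A − (2)·I) v_1 = (0, 0, 0, 0, 0)ᵀ = 0. ✓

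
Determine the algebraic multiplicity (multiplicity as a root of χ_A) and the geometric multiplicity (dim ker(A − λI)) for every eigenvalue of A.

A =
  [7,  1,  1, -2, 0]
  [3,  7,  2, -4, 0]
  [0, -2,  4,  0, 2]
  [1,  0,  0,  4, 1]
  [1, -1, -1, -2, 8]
λ = 6: alg = 5, geom = 2

Step 1 — factor the characteristic polynomial to read off the algebraic multiplicities:
  χ_A(x) = (x - 6)^5

Step 2 — compute geometric multiplicities via the rank-nullity identity g(λ) = n − rank(A − λI):
  rank(A − (6)·I) = 3, so dim ker(A − (6)·I) = n − 3 = 2

Summary:
  λ = 6: algebraic multiplicity = 5, geometric multiplicity = 2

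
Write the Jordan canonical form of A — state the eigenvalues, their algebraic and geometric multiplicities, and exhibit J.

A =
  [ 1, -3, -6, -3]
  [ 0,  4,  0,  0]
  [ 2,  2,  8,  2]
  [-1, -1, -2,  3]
J_2(4) ⊕ J_1(4) ⊕ J_1(4)

The characteristic polynomial is
  det(x·I − A) = x^4 - 16*x^3 + 96*x^2 - 256*x + 256 = (x - 4)^4

Eigenvalues and multiplicities (the geometric multiplicity of λ is n − rank(A − λI), which equals the number of Jordan blocks for λ):
  λ = 4: algebraic multiplicity = 4, geometric multiplicity = 3

Determining the block sizes for each eigenvalue:
  λ = 4: 3 blocks summing to 4 forces exactly one block of size 2 and the rest size 1 → block sizes [2, 1, 1]

Assembling the blocks gives a Jordan form
J =
  [4, 1, 0, 0]
  [0, 4, 0, 0]
  [0, 0, 4, 0]
  [0, 0, 0, 4]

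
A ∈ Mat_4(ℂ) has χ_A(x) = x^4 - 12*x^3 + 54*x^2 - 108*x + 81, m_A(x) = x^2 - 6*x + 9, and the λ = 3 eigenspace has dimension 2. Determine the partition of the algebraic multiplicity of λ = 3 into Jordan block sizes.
Block sizes for λ = 3: [2, 2]

Step 1 — from the characteristic polynomial, algebraic multiplicity of λ = 3 is 4. From dim ker(A − (3)·I) = 2, there are exactly 2 Jordan blocks for λ = 3.
Step 2 — from the minimal polynomial, the factor (x − 3)^2 tells us the largest block for λ = 3 has size 2.
Step 3 — with total size 4, 2 blocks, and largest block 2, the block sizes (in nonincreasing order) are [2, 2].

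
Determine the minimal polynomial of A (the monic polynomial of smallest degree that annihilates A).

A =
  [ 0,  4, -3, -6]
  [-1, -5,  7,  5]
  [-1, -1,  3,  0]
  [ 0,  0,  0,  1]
x^4 + x^3 - 9*x^2 + 11*x - 4

The characteristic polynomial is χ_A(x) = (x - 1)^3*(x + 4), so the eigenvalues are known. The minimal polynomial is
  m_A(x) = Π_λ (x − λ)^{k_λ}
where k_λ is the size of the *largest* Jordan block for λ (equivalently, the smallest k with (A − λI)^k v = 0 for every generalised eigenvector v of λ).

  λ = -4: largest Jordan block has size 1, contributing (x + 4)
  λ = 1: largest Jordan block has size 3, contributing (x − 1)^3

So m_A(x) = (x - 1)^3*(x + 4) = x^4 + x^3 - 9*x^2 + 11*x - 4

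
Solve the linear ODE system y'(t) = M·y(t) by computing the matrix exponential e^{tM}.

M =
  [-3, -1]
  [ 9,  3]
e^{tM} =
  [1 - 3*t, -t]
  [9*t, 3*t + 1]

Strategy: write M = P · J · P⁻¹ where J is a Jordan canonical form, so e^{tM} = P · e^{tJ} · P⁻¹, and e^{tJ} can be computed block-by-block.

M has Jordan form
J =
  [0, 1]
  [0, 0]
(up to reordering of blocks).

Per-block formulas:
  For a 2×2 Jordan block J_2(0): exp(t · J_2(0)) = e^(0t)·(I + t·N), where N is the 2×2 nilpotent shift.

After assembling e^{tJ} and conjugating by P, we get:

e^{tM} =
  [1 - 3*t, -t]
  [9*t, 3*t + 1]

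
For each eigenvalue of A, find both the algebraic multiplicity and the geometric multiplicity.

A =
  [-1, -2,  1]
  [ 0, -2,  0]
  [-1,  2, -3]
λ = -2: alg = 3, geom = 2

Step 1 — factor the characteristic polynomial to read off the algebraic multiplicities:
  χ_A(x) = (x + 2)^3

Step 2 — compute geometric multiplicities via the rank-nullity identity g(λ) = n − rank(A − λI):
  rank(A − (-2)·I) = 1, so dim ker(A − (-2)·I) = n − 1 = 2

Summary:
  λ = -2: algebraic multiplicity = 3, geometric multiplicity = 2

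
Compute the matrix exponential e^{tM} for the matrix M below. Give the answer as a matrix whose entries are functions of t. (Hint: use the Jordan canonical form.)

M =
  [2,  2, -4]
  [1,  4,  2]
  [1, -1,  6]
e^{tM} =
  [t^2*exp(4*t) - 2*t*exp(4*t) + exp(4*t), 2*t*exp(4*t), 2*t^2*exp(4*t) - 4*t*exp(4*t)]
  [t*exp(4*t), exp(4*t), 2*t*exp(4*t)]
  [-t^2*exp(4*t)/2 + t*exp(4*t), -t*exp(4*t), -t^2*exp(4*t) + 2*t*exp(4*t) + exp(4*t)]

Strategy: write M = P · J · P⁻¹ where J is a Jordan canonical form, so e^{tM} = P · e^{tJ} · P⁻¹, and e^{tJ} can be computed block-by-block.

M has Jordan form
J =
  [4, 1, 0]
  [0, 4, 1]
  [0, 0, 4]
(up to reordering of blocks).

Per-block formulas:
  For a 3×3 Jordan block J_3(4): exp(t · J_3(4)) = e^(4t)·(I + t·N + (t^2/2)·N^2), where N is the 3×3 nilpotent shift.

After assembling e^{tJ} and conjugating by P, we get:

e^{tM} =
  [t^2*exp(4*t) - 2*t*exp(4*t) + exp(4*t), 2*t*exp(4*t), 2*t^2*exp(4*t) - 4*t*exp(4*t)]
  [t*exp(4*t), exp(4*t), 2*t*exp(4*t)]
  [-t^2*exp(4*t)/2 + t*exp(4*t), -t*exp(4*t), -t^2*exp(4*t) + 2*t*exp(4*t) + exp(4*t)]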